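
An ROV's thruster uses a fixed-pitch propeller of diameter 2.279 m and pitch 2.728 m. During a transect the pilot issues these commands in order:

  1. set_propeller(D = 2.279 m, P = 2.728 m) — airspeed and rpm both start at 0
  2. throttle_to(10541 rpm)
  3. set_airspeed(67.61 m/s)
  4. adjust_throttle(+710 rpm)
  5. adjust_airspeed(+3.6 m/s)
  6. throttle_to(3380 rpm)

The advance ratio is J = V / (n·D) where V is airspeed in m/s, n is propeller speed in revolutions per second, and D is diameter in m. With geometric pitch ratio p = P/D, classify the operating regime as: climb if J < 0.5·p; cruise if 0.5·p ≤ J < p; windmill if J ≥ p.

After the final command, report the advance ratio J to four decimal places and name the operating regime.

set_propeller: D = 2.279 m, P = 2.728 m (p = P/D = 1.197016); state ← (V=0, rpm=0)
throttle_to(10541): rpm ← 10541
set_airspeed(67.61): V ← 67.61 m/s
adjust_throttle(+710): rpm ← 10541 +710 = 11251
adjust_airspeed(+3.6): V ← 67.61 +3.6 = 71.21 m/s
throttle_to(3380): rpm ← 3380
final state: V = 71.21 m/s, rpm = 3380 → n = rpm/60 = 56.333333 rev/s
J = V / (n·D) = 71.21 / (56.333333 × 2.279) = 0.554666
regime bands: climb J<0.5985 | cruise [0.5985, 1.1970) | windmill J≥1.1970
J = 0.5547 → climb

J = 0.5547, regime = climb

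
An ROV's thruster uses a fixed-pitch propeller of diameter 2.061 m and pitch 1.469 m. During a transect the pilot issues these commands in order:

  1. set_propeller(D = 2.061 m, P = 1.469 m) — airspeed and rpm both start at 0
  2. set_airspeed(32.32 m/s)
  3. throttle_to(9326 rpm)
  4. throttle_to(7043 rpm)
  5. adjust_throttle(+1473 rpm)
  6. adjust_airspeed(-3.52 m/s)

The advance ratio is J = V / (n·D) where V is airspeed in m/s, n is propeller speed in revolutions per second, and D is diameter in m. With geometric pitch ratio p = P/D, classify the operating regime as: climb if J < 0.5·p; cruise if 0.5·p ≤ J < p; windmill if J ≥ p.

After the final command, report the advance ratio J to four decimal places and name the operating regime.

set_propeller: D = 2.061 m, P = 1.469 m (p = P/D = 0.712761); state ← (V=0, rpm=0)
set_airspeed(32.32): V ← 32.32 m/s
throttle_to(9326): rpm ← 9326
throttle_to(7043): rpm ← 7043
adjust_throttle(+1473): rpm ← 7043 +1473 = 8516
adjust_airspeed(-3.52): V ← 32.32 -3.52 = 28.8 m/s
final state: V = 28.8 m/s, rpm = 8516 → n = rpm/60 = 141.933333 rev/s
J = V / (n·D) = 28.8 / (141.933333 × 2.061) = 0.098453
regime bands: climb J<0.3564 | cruise [0.3564, 0.7128) | windmill J≥0.7128
J = 0.0985 → climb

J = 0.0985, regime = climb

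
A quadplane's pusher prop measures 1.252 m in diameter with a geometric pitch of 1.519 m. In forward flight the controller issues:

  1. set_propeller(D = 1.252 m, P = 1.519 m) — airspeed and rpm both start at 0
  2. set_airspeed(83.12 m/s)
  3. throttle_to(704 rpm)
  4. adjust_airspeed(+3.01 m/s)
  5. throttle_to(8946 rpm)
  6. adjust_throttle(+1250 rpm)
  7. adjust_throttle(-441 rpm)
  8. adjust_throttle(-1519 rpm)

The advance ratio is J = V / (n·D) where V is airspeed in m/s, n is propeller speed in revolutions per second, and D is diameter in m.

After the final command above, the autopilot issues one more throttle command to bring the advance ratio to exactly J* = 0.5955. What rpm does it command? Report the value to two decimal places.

rpm = 6931.38

set_propeller: D = 1.252 m, P = 1.519 m (p = P/D = 1.213259); state ← (V=0, rpm=0)
set_airspeed(83.12): V ← 83.12 m/s
throttle_to(704): rpm ← 704
adjust_airspeed(+3.01): V ← 83.12 +3.01 = 86.13 m/s
throttle_to(8946): rpm ← 8946
adjust_throttle(+1250): rpm ← 8946 +1250 = 10196
adjust_throttle(-441): rpm ← 10196 -441 = 9755
adjust_throttle(-1519): rpm ← 9755 -1519 = 8236
final state: V = 86.13 m/s, rpm = 8236 → n = rpm/60 = 137.266667 rev/s
target J* = 0.5955; solve J* = V/(n·D) for n: n = V/(J*·D) = 86.13/(0.5955 × 1.252) = 115.522972 rev/s
rpm = 60·n = 6931.378309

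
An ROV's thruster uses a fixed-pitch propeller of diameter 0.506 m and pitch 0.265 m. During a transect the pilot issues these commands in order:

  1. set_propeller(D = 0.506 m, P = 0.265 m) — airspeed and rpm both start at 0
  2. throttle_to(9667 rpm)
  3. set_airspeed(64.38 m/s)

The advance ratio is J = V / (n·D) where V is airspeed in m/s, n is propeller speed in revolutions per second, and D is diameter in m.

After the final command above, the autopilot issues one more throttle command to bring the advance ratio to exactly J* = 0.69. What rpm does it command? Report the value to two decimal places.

rpm = 11063.76

set_propeller: D = 0.506 m, P = 0.265 m (p = P/D = 0.523715); state ← (V=0, rpm=0)
throttle_to(9667): rpm ← 9667
set_airspeed(64.38): V ← 64.38 m/s
final state: V = 64.38 m/s, rpm = 9667 → n = rpm/60 = 161.116667 rev/s
target J* = 0.69; solve J* = V/(n·D) for n: n = V/(J*·D) = 64.38/(0.69 × 0.506) = 184.395944 rev/s
rpm = 60·n = 11063.756659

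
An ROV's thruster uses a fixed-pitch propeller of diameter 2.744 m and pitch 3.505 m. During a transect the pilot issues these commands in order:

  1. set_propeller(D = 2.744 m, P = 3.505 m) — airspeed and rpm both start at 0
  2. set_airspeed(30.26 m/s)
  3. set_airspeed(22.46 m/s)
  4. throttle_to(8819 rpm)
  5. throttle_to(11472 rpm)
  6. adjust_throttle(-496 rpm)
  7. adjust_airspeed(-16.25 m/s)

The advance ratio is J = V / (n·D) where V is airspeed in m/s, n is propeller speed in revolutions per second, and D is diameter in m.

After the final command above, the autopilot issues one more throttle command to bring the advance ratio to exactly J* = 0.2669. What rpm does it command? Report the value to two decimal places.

set_propeller: D = 2.744 m, P = 3.505 m (p = P/D = 1.277332); state ← (V=0, rpm=0)
set_airspeed(30.26): V ← 30.26 m/s
set_airspeed(22.46): V ← 22.46 m/s
throttle_to(8819): rpm ← 8819
throttle_to(11472): rpm ← 11472
adjust_throttle(-496): rpm ← 11472 -496 = 10976
adjust_airspeed(-16.25): V ← 22.46 -16.25 = 6.21 m/s
final state: V = 6.21 m/s, rpm = 10976 → n = rpm/60 = 182.933333 rev/s
target J* = 0.2669; solve J* = V/(n·D) for n: n = V/(J*·D) = 6.21/(0.2669 × 2.744) = 8.479279 rev/s
rpm = 60·n = 508.756733

rpm = 508.76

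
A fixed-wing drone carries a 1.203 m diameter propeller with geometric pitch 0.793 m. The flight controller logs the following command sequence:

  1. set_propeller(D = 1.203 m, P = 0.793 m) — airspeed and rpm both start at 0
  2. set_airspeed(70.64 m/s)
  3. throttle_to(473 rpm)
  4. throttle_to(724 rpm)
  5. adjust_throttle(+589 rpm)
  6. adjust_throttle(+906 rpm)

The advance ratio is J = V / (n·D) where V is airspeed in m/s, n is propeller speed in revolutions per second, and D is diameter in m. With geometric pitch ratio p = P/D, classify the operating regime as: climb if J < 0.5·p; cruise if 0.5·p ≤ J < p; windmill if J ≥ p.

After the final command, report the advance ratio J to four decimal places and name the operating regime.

set_propeller: D = 1.203 m, P = 0.793 m (p = P/D = 0.659185); state ← (V=0, rpm=0)
set_airspeed(70.64): V ← 70.64 m/s
throttle_to(473): rpm ← 473
throttle_to(724): rpm ← 724
adjust_throttle(+589): rpm ← 724 +589 = 1313
adjust_throttle(+906): rpm ← 1313 +906 = 2219
final state: V = 70.64 m/s, rpm = 2219 → n = rpm/60 = 36.983333 rev/s
J = V / (n·D) = 70.64 / (36.983333 × 1.203) = 1.587739
regime bands: climb J<0.3296 | cruise [0.3296, 0.6592) | windmill J≥0.6592
J = 1.5877 → windmill

J = 1.5877, regime = windmill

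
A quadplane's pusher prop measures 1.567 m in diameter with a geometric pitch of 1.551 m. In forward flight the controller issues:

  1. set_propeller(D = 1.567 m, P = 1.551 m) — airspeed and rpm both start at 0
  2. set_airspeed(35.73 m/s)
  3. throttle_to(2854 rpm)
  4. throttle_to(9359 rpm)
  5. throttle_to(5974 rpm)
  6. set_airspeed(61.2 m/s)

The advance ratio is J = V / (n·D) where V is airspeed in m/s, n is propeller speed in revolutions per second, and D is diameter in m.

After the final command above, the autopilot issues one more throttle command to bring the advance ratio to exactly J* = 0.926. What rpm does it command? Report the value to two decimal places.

rpm = 2530.60

set_propeller: D = 1.567 m, P = 1.551 m (p = P/D = 0.989789); state ← (V=0, rpm=0)
set_airspeed(35.73): V ← 35.73 m/s
throttle_to(2854): rpm ← 2854
throttle_to(9359): rpm ← 9359
throttle_to(5974): rpm ← 5974
set_airspeed(61.2): V ← 61.2 m/s
final state: V = 61.2 m/s, rpm = 5974 → n = rpm/60 = 99.566667 rev/s
target J* = 0.926; solve J* = V/(n·D) for n: n = V/(J*·D) = 61.2/(0.926 × 1.567) = 42.176588 rev/s
rpm = 60·n = 2530.595255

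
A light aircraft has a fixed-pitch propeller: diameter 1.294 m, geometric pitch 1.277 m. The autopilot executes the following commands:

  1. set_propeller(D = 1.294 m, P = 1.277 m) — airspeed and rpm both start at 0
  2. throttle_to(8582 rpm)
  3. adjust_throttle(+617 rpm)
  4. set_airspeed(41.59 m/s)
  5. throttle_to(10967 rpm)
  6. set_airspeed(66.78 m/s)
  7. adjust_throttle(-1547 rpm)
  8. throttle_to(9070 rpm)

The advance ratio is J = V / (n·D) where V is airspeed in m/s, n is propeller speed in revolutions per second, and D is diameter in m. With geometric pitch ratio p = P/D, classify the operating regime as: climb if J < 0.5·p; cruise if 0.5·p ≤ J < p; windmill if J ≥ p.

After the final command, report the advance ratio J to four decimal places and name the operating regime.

J = 0.3414, regime = climb

set_propeller: D = 1.294 m, P = 1.277 m (p = P/D = 0.986862); state ← (V=0, rpm=0)
throttle_to(8582): rpm ← 8582
adjust_throttle(+617): rpm ← 8582 +617 = 9199
set_airspeed(41.59): V ← 41.59 m/s
throttle_to(10967): rpm ← 10967
set_airspeed(66.78): V ← 66.78 m/s
adjust_throttle(-1547): rpm ← 10967 -1547 = 9420
throttle_to(9070): rpm ← 9070
final state: V = 66.78 m/s, rpm = 9070 → n = rpm/60 = 151.166667 rev/s
J = V / (n·D) = 66.78 / (151.166667 × 1.294) = 0.341394
regime bands: climb J<0.4934 | cruise [0.4934, 0.9869) | windmill J≥0.9869
J = 0.3414 → climb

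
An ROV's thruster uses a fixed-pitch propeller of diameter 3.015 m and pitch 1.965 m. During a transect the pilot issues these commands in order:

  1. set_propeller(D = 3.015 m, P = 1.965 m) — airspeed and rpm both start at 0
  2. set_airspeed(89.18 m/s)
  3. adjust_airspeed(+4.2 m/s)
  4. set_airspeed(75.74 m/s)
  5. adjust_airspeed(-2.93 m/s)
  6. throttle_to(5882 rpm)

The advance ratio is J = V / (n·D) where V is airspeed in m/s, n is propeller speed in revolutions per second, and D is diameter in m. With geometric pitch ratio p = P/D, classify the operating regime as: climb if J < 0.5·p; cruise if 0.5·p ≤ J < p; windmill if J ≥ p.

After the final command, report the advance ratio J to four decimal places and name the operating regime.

set_propeller: D = 3.015 m, P = 1.965 m (p = P/D = 0.651741); state ← (V=0, rpm=0)
set_airspeed(89.18): V ← 89.18 m/s
adjust_airspeed(+4.2): V ← 89.18 +4.2 = 93.38 m/s
set_airspeed(75.74): V ← 75.74 m/s
adjust_airspeed(-2.93): V ← 75.74 -2.93 = 72.81 m/s
throttle_to(5882): rpm ← 5882
final state: V = 72.81 m/s, rpm = 5882 → n = rpm/60 = 98.033333 rev/s
J = V / (n·D) = 72.81 / (98.033333 × 3.015) = 0.246337
regime bands: climb J<0.3259 | cruise [0.3259, 0.6517) | windmill J≥0.6517
J = 0.2463 → climb

J = 0.2463, regime = climb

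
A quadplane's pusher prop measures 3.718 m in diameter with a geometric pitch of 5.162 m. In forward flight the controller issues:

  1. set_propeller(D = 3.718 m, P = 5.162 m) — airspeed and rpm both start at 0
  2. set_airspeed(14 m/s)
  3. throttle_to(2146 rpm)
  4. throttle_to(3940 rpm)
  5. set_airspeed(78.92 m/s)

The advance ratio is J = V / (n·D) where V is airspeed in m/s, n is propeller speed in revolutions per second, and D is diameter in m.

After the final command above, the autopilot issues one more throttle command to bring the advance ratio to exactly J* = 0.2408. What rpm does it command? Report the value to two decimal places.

rpm = 5288.99

set_propeller: D = 3.718 m, P = 5.162 m (p = P/D = 1.388381); state ← (V=0, rpm=0)
set_airspeed(14): V ← 14 m/s
throttle_to(2146): rpm ← 2146
throttle_to(3940): rpm ← 3940
set_airspeed(78.92): V ← 78.92 m/s
final state: V = 78.92 m/s, rpm = 3940 → n = rpm/60 = 65.666667 rev/s
target J* = 0.2408; solve J* = V/(n·D) for n: n = V/(J*·D) = 78.92/(0.2408 × 3.718) = 88.149775 rev/s
rpm = 60·n = 5288.986505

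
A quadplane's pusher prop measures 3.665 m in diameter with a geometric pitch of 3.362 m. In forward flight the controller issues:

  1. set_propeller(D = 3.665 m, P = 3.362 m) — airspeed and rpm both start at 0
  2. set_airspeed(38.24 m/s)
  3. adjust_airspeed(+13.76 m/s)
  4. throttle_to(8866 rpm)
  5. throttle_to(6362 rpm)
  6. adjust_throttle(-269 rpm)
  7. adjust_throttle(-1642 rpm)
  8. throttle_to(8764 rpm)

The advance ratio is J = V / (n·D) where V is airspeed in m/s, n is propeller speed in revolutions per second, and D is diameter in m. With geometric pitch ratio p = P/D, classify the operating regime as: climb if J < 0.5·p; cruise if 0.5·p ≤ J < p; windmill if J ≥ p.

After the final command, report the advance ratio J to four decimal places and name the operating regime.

set_propeller: D = 3.665 m, P = 3.362 m (p = P/D = 0.917326); state ← (V=0, rpm=0)
set_airspeed(38.24): V ← 38.24 m/s
adjust_airspeed(+13.76): V ← 38.24 +13.76 = 52 m/s
throttle_to(8866): rpm ← 8866
throttle_to(6362): rpm ← 6362
adjust_throttle(-269): rpm ← 6362 -269 = 6093
adjust_throttle(-1642): rpm ← 6093 -1642 = 4451
throttle_to(8764): rpm ← 8764
final state: V = 52 m/s, rpm = 8764 → n = rpm/60 = 146.066667 rev/s
J = V / (n·D) = 52 / (146.066667 × 3.665) = 0.097136
regime bands: climb J<0.4587 | cruise [0.4587, 0.9173) | windmill J≥0.9173
J = 0.0971 → climb

J = 0.0971, regime = climb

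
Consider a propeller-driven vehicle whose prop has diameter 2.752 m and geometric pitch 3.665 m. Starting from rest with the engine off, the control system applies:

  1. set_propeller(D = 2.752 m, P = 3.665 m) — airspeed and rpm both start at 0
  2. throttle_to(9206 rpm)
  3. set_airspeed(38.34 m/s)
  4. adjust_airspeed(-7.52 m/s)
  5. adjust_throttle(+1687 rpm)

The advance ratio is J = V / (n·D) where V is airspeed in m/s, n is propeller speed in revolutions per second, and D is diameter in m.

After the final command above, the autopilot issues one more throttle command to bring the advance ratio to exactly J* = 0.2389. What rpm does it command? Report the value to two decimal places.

set_propeller: D = 2.752 m, P = 3.665 m (p = P/D = 1.331759); state ← (V=0, rpm=0)
throttle_to(9206): rpm ← 9206
set_airspeed(38.34): V ← 38.34 m/s
adjust_airspeed(-7.52): V ← 38.34 -7.52 = 30.82 m/s
adjust_throttle(+1687): rpm ← 9206 +1687 = 10893
final state: V = 30.82 m/s, rpm = 10893 → n = rpm/60 = 181.550000 rev/s
target J* = 0.2389; solve J* = V/(n·D) for n: n = V/(J*·D) = 30.82/(0.2389 × 2.752) = 46.877890 rev/s
rpm = 60·n = 2812.673396

rpm = 2812.67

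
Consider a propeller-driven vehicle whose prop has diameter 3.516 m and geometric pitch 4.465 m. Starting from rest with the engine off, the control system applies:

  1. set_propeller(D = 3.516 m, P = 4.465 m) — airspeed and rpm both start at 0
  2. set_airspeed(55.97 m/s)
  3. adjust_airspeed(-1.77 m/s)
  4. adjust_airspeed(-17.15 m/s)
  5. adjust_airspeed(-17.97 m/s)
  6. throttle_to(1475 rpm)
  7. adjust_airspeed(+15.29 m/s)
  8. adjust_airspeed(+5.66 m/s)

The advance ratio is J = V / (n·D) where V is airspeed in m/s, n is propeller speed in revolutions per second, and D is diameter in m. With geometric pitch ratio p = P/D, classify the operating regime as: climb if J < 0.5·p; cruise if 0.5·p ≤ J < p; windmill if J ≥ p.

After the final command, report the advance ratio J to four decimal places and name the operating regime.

J = 0.4631, regime = climb

set_propeller: D = 3.516 m, P = 4.465 m (p = P/D = 1.269909); state ← (V=0, rpm=0)
set_airspeed(55.97): V ← 55.97 m/s
adjust_airspeed(-1.77): V ← 55.97 -1.77 = 54.2 m/s
adjust_airspeed(-17.15): V ← 54.2 -17.15 = 37.05 m/s
adjust_airspeed(-17.97): V ← 37.05 -17.97 = 19.08 m/s
throttle_to(1475): rpm ← 1475
adjust_airspeed(+15.29): V ← 19.08 +15.29 = 34.37 m/s
adjust_airspeed(+5.66): V ← 34.37 +5.66 = 40.03 m/s
final state: V = 40.03 m/s, rpm = 1475 → n = rpm/60 = 24.583333 rev/s
J = V / (n·D) = 40.03 / (24.583333 × 3.516) = 0.463123
regime bands: climb J<0.6350 | cruise [0.6350, 1.2699) | windmill J≥1.2699
J = 0.4631 → climb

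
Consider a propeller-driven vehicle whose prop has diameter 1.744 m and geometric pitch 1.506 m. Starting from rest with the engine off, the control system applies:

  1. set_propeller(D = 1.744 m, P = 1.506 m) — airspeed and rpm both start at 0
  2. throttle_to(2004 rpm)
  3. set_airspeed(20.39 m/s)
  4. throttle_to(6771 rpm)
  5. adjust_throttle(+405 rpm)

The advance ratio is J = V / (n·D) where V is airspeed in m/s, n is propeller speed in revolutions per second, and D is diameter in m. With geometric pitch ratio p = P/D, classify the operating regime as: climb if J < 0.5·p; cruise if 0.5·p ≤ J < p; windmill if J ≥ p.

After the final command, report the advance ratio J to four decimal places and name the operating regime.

set_propeller: D = 1.744 m, P = 1.506 m (p = P/D = 0.863532); state ← (V=0, rpm=0)
throttle_to(2004): rpm ← 2004
set_airspeed(20.39): V ← 20.39 m/s
throttle_to(6771): rpm ← 6771
adjust_throttle(+405): rpm ← 6771 +405 = 7176
final state: V = 20.39 m/s, rpm = 7176 → n = rpm/60 = 119.600000 rev/s
J = V / (n·D) = 20.39 / (119.600000 × 1.744) = 0.097755
regime bands: climb J<0.4318 | cruise [0.4318, 0.8635) | windmill J≥0.8635
J = 0.0978 → climb

J = 0.0978, regime = climb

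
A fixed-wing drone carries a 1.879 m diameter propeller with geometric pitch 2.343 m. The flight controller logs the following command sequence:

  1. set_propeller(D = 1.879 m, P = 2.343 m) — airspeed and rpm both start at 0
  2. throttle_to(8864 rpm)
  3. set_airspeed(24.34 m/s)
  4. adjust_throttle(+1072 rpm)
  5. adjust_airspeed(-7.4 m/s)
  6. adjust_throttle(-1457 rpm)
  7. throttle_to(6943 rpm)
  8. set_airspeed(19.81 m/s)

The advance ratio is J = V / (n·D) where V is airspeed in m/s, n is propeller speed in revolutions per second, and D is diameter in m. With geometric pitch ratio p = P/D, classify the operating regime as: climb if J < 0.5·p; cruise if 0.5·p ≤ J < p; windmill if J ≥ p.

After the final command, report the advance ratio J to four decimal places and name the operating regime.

set_propeller: D = 1.879 m, P = 2.343 m (p = P/D = 1.246940); state ← (V=0, rpm=0)
throttle_to(8864): rpm ← 8864
set_airspeed(24.34): V ← 24.34 m/s
adjust_throttle(+1072): rpm ← 8864 +1072 = 9936
adjust_airspeed(-7.4): V ← 24.34 -7.4 = 16.94 m/s
adjust_throttle(-1457): rpm ← 9936 -1457 = 8479
throttle_to(6943): rpm ← 6943
set_airspeed(19.81): V ← 19.81 m/s
final state: V = 19.81 m/s, rpm = 6943 → n = rpm/60 = 115.716667 rev/s
J = V / (n·D) = 19.81 / (115.716667 × 1.879) = 0.091109
regime bands: climb J<0.6235 | cruise [0.6235, 1.2469) | windmill J≥1.2469
J = 0.0911 → climb

J = 0.0911, regime = climb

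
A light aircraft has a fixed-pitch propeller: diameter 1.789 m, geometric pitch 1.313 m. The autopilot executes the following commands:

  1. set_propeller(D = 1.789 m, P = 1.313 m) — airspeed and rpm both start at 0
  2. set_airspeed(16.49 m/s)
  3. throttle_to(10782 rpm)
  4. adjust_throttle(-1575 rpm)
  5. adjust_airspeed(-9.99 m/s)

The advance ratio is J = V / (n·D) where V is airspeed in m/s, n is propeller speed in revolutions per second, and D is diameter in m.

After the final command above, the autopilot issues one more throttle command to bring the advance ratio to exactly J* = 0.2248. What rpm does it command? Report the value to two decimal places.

set_propeller: D = 1.789 m, P = 1.313 m (p = P/D = 0.733930); state ← (V=0, rpm=0)
set_airspeed(16.49): V ← 16.49 m/s
throttle_to(10782): rpm ← 10782
adjust_throttle(-1575): rpm ← 10782 -1575 = 9207
adjust_airspeed(-9.99): V ← 16.49 -9.99 = 6.5 m/s
final state: V = 6.5 m/s, rpm = 9207 → n = rpm/60 = 153.450000 rev/s
target J* = 0.2248; solve J* = V/(n·D) for n: n = V/(J*·D) = 6.5/(0.2248 × 1.789) = 16.162432 rev/s
rpm = 60·n = 969.745917

rpm = 969.75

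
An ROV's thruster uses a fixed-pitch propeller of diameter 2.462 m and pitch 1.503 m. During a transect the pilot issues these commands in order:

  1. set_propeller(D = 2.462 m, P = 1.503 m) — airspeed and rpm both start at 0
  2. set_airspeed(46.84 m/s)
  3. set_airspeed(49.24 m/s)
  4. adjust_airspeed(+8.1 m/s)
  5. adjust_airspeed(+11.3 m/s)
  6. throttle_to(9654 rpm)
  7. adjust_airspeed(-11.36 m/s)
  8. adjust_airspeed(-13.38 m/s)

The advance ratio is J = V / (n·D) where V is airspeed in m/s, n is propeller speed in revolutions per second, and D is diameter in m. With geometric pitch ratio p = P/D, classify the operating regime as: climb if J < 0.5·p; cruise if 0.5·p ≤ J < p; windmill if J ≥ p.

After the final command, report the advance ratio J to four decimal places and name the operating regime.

set_propeller: D = 2.462 m, P = 1.503 m (p = P/D = 0.610479); state ← (V=0, rpm=0)
set_airspeed(46.84): V ← 46.84 m/s
set_airspeed(49.24): V ← 49.24 m/s
adjust_airspeed(+8.1): V ← 49.24 +8.1 = 57.34 m/s
adjust_airspeed(+11.3): V ← 57.34 +11.3 = 68.64 m/s
throttle_to(9654): rpm ← 9654
adjust_airspeed(-11.36): V ← 68.64 -11.36 = 57.28 m/s
adjust_airspeed(-13.38): V ← 57.28 -13.38 = 43.9 m/s
final state: V = 43.9 m/s, rpm = 9654 → n = rpm/60 = 160.900000 rev/s
J = V / (n·D) = 43.9 / (160.900000 × 2.462) = 0.110821
regime bands: climb J<0.3052 | cruise [0.3052, 0.6105) | windmill J≥0.6105
J = 0.1108 → climb

J = 0.1108, regime = climb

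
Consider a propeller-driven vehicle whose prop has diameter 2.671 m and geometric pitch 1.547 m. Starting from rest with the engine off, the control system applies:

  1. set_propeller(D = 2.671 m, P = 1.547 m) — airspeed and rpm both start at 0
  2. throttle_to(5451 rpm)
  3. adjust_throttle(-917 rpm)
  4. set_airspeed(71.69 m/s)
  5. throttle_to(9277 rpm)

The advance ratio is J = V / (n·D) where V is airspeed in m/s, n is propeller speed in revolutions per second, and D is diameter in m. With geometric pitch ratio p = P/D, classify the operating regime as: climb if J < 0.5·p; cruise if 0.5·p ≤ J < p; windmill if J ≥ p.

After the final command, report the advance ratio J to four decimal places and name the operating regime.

set_propeller: D = 2.671 m, P = 1.547 m (p = P/D = 0.579184); state ← (V=0, rpm=0)
throttle_to(5451): rpm ← 5451
adjust_throttle(-917): rpm ← 5451 -917 = 4534
set_airspeed(71.69): V ← 71.69 m/s
throttle_to(9277): rpm ← 9277
final state: V = 71.69 m/s, rpm = 9277 → n = rpm/60 = 154.616667 rev/s
J = V / (n·D) = 71.69 / (154.616667 × 2.671) = 0.173591
regime bands: climb J<0.2896 | cruise [0.2896, 0.5792) | windmill J≥0.5792
J = 0.1736 → climb

J = 0.1736, regime = climb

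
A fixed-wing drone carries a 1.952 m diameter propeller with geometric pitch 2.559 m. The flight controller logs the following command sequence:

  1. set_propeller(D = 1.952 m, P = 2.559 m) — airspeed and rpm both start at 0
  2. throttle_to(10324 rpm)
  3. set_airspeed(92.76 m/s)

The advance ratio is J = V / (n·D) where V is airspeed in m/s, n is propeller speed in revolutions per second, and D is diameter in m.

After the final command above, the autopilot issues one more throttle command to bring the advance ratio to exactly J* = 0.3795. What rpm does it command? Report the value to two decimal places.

rpm = 7513.12

set_propeller: D = 1.952 m, P = 2.559 m (p = P/D = 1.310963); state ← (V=0, rpm=0)
throttle_to(10324): rpm ← 10324
set_airspeed(92.76): V ← 92.76 m/s
final state: V = 92.76 m/s, rpm = 10324 → n = rpm/60 = 172.066667 rev/s
target J* = 0.3795; solve J* = V/(n·D) for n: n = V/(J*·D) = 92.76/(0.3795 × 1.952) = 125.218687 rev/s
rpm = 60·n = 7513.121234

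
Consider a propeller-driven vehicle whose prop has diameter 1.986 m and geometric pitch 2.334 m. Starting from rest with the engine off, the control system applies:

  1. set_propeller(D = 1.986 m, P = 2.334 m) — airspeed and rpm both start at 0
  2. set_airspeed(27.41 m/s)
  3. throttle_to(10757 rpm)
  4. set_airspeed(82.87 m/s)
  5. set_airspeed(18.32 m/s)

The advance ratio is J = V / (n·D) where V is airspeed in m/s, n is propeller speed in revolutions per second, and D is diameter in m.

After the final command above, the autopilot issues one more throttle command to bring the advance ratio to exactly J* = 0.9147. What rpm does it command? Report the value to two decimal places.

set_propeller: D = 1.986 m, P = 2.334 m (p = P/D = 1.175227); state ← (V=0, rpm=0)
set_airspeed(27.41): V ← 27.41 m/s
throttle_to(10757): rpm ← 10757
set_airspeed(82.87): V ← 82.87 m/s
set_airspeed(18.32): V ← 18.32 m/s
final state: V = 18.32 m/s, rpm = 10757 → n = rpm/60 = 179.283333 rev/s
target J* = 0.9147; solve J* = V/(n·D) for n: n = V/(J*·D) = 18.32/(0.9147 × 1.986) = 10.084806 rev/s
rpm = 60·n = 605.088357

rpm = 605.09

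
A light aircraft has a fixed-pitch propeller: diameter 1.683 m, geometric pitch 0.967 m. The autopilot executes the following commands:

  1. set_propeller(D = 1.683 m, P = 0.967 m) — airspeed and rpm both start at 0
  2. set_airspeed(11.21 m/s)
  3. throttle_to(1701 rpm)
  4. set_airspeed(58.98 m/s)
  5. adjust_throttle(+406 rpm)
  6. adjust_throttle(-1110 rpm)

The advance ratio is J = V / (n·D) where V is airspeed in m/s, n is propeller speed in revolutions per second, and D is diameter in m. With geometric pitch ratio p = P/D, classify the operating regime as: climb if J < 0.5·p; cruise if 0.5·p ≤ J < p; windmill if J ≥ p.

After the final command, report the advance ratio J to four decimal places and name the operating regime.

set_propeller: D = 1.683 m, P = 0.967 m (p = P/D = 0.574569); state ← (V=0, rpm=0)
set_airspeed(11.21): V ← 11.21 m/s
throttle_to(1701): rpm ← 1701
set_airspeed(58.98): V ← 58.98 m/s
adjust_throttle(+406): rpm ← 1701 +406 = 2107
adjust_throttle(-1110): rpm ← 2107 -1110 = 997
final state: V = 58.98 m/s, rpm = 997 → n = rpm/60 = 16.616667 rev/s
J = V / (n·D) = 58.98 / (16.616667 × 1.683) = 2.109001
regime bands: climb J<0.2873 | cruise [0.2873, 0.5746) | windmill J≥0.5746
J = 2.1090 → windmill

J = 2.1090, regime = windmill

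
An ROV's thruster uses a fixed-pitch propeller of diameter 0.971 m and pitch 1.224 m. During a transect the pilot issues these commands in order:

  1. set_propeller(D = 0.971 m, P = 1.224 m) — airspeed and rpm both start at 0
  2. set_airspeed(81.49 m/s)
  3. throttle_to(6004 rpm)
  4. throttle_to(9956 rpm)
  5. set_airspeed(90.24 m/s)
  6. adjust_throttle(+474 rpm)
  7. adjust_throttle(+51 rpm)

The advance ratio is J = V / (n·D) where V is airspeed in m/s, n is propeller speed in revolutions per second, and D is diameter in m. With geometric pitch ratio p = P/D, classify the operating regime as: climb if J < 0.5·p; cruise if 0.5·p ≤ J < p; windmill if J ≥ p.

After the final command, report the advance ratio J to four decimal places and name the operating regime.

set_propeller: D = 0.971 m, P = 1.224 m (p = P/D = 1.260556); state ← (V=0, rpm=0)
set_airspeed(81.49): V ← 81.49 m/s
throttle_to(6004): rpm ← 6004
throttle_to(9956): rpm ← 9956
set_airspeed(90.24): V ← 90.24 m/s
adjust_throttle(+474): rpm ← 9956 +474 = 10430
adjust_throttle(+51): rpm ← 10430 +51 = 10481
final state: V = 90.24 m/s, rpm = 10481 → n = rpm/60 = 174.683333 rev/s
J = V / (n·D) = 90.24 / (174.683333 × 0.971) = 0.532021
regime bands: climb J<0.6303 | cruise [0.6303, 1.2606) | windmill J≥1.2606
J = 0.5320 → climb

J = 0.5320, regime = climb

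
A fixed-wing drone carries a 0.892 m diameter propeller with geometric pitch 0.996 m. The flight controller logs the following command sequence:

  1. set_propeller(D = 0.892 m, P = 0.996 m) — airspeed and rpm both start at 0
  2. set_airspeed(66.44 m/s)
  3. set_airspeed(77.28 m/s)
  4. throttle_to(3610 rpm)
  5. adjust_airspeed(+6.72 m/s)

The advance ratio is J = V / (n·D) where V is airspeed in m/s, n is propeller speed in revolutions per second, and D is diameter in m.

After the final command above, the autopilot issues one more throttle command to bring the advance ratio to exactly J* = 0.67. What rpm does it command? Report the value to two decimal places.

rpm = 8433.17

set_propeller: D = 0.892 m, P = 0.996 m (p = P/D = 1.116592); state ← (V=0, rpm=0)
set_airspeed(66.44): V ← 66.44 m/s
set_airspeed(77.28): V ← 77.28 m/s
throttle_to(3610): rpm ← 3610
adjust_airspeed(+6.72): V ← 77.28 +6.72 = 84 m/s
final state: V = 84 m/s, rpm = 3610 → n = rpm/60 = 60.166667 rev/s
target J* = 0.67; solve J* = V/(n·D) for n: n = V/(J*·D) = 84/(0.67 × 0.892) = 140.552841 rev/s
rpm = 60·n = 8433.170471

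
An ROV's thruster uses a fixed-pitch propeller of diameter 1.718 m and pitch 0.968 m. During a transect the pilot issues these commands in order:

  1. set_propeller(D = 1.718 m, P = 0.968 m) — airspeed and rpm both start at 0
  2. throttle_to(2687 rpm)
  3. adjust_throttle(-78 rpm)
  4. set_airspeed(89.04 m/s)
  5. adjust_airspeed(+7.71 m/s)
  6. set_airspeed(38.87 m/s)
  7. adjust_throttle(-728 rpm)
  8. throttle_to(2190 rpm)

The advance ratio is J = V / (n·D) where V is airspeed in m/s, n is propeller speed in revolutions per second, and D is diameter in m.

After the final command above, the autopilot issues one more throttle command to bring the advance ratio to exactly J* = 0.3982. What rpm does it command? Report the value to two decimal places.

set_propeller: D = 1.718 m, P = 0.968 m (p = P/D = 0.563446); state ← (V=0, rpm=0)
throttle_to(2687): rpm ← 2687
adjust_throttle(-78): rpm ← 2687 -78 = 2609
set_airspeed(89.04): V ← 89.04 m/s
adjust_airspeed(+7.71): V ← 89.04 +7.71 = 96.75 m/s
set_airspeed(38.87): V ← 38.87 m/s
adjust_throttle(-728): rpm ← 2609 -728 = 1881
throttle_to(2190): rpm ← 2190
final state: V = 38.87 m/s, rpm = 2190 → n = rpm/60 = 36.500000 rev/s
target J* = 0.3982; solve J* = V/(n·D) for n: n = V/(J*·D) = 38.87/(0.3982 × 1.718) = 56.818547 rev/s
rpm = 60·n = 3409.112835

rpm = 3409.11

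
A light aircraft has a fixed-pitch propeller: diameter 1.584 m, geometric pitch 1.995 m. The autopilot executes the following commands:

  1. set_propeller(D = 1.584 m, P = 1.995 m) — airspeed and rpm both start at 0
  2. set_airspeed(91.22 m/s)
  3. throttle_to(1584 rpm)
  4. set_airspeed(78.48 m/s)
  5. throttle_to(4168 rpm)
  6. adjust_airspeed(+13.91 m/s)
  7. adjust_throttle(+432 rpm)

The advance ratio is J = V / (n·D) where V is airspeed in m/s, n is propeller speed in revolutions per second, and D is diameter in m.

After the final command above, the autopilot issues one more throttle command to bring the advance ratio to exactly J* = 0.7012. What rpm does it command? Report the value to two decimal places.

set_propeller: D = 1.584 m, P = 1.995 m (p = P/D = 1.259470); state ← (V=0, rpm=0)
set_airspeed(91.22): V ← 91.22 m/s
throttle_to(1584): rpm ← 1584
set_airspeed(78.48): V ← 78.48 m/s
throttle_to(4168): rpm ← 4168
adjust_airspeed(+13.91): V ← 78.48 +13.91 = 92.39 m/s
adjust_throttle(+432): rpm ← 4168 +432 = 4600
final state: V = 92.39 m/s, rpm = 4600 → n = rpm/60 = 76.666667 rev/s
target J* = 0.7012; solve J* = V/(n·D) for n: n = V/(J*·D) = 92.39/(0.7012 × 1.584) = 83.181717 rev/s
rpm = 60·n = 4990.903041

rpm = 4990.90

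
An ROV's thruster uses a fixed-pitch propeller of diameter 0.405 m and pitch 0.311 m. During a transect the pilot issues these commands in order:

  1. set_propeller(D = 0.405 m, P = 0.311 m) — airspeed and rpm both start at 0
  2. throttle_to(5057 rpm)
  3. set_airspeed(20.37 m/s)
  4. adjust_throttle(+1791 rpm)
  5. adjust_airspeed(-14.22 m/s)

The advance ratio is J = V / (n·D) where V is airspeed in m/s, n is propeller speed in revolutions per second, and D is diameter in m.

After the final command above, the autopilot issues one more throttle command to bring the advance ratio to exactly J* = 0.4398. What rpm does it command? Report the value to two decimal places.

set_propeller: D = 0.405 m, P = 0.311 m (p = P/D = 0.767901); state ← (V=0, rpm=0)
throttle_to(5057): rpm ← 5057
set_airspeed(20.37): V ← 20.37 m/s
adjust_throttle(+1791): rpm ← 5057 +1791 = 6848
adjust_airspeed(-14.22): V ← 20.37 -14.22 = 6.15 m/s
final state: V = 6.15 m/s, rpm = 6848 → n = rpm/60 = 114.133333 rev/s
target J* = 0.4398; solve J* = V/(n·D) for n: n = V/(J*·D) = 6.15/(0.4398 × 0.405) = 34.527479 rev/s
rpm = 60·n = 2071.648729

rpm = 2071.65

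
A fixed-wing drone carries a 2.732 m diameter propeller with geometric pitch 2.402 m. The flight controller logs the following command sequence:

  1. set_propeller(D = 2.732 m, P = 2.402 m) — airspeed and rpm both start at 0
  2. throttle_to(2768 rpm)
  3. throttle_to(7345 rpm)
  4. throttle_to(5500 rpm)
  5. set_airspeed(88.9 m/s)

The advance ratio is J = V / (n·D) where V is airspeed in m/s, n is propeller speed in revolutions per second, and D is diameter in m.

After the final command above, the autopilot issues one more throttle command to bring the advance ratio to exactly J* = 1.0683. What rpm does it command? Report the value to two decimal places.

set_propeller: D = 2.732 m, P = 2.402 m (p = P/D = 0.879209); state ← (V=0, rpm=0)
throttle_to(2768): rpm ← 2768
throttle_to(7345): rpm ← 7345
throttle_to(5500): rpm ← 5500
set_airspeed(88.9): V ← 88.9 m/s
final state: V = 88.9 m/s, rpm = 5500 → n = rpm/60 = 91.666667 rev/s
target J* = 1.0683; solve J* = V/(n·D) for n: n = V/(J*·D) = 88.9/(1.0683 × 2.732) = 30.459855 rev/s
rpm = 60·n = 1827.591325

rpm = 1827.59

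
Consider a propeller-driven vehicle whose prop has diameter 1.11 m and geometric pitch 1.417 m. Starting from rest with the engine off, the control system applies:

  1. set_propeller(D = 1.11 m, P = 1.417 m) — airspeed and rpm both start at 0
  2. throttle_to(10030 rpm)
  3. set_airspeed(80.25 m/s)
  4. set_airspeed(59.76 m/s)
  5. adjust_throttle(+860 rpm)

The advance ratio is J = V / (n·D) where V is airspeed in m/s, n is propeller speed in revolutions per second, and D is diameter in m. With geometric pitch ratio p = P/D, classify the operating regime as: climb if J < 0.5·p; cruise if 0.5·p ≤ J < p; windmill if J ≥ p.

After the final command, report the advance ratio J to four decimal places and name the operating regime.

set_propeller: D = 1.11 m, P = 1.417 m (p = P/D = 1.276577); state ← (V=0, rpm=0)
throttle_to(10030): rpm ← 10030
set_airspeed(80.25): V ← 80.25 m/s
set_airspeed(59.76): V ← 59.76 m/s
adjust_throttle(+860): rpm ← 10030 +860 = 10890
final state: V = 59.76 m/s, rpm = 10890 → n = rpm/60 = 181.500000 rev/s
J = V / (n·D) = 59.76 / (181.500000 × 1.11) = 0.296627
regime bands: climb J<0.6383 | cruise [0.6383, 1.2766) | windmill J≥1.2766
J = 0.2966 → climb

J = 0.2966, regime = climb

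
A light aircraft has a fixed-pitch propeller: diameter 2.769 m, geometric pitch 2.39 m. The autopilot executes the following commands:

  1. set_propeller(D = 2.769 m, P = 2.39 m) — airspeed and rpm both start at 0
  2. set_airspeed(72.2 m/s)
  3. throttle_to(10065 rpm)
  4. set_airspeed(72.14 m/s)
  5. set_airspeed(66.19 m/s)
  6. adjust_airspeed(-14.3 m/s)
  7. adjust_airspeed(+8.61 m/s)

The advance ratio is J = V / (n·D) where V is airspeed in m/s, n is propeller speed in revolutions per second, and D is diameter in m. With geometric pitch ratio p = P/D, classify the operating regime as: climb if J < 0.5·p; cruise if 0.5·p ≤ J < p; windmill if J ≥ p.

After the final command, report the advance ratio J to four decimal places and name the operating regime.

set_propeller: D = 2.769 m, P = 2.39 m (p = P/D = 0.863127); state ← (V=0, rpm=0)
set_airspeed(72.2): V ← 72.2 m/s
throttle_to(10065): rpm ← 10065
set_airspeed(72.14): V ← 72.14 m/s
set_airspeed(66.19): V ← 66.19 m/s
adjust_airspeed(-14.3): V ← 66.19 -14.3 = 51.89 m/s
adjust_airspeed(+8.61): V ← 51.89 +8.61 = 60.5 m/s
final state: V = 60.5 m/s, rpm = 10065 → n = rpm/60 = 167.750000 rev/s
J = V / (n·D) = 60.5 / (167.750000 × 2.769) = 0.130248
regime bands: climb J<0.4316 | cruise [0.4316, 0.8631) | windmill J≥0.8631
J = 0.1302 → climb

J = 0.1302, regime = climb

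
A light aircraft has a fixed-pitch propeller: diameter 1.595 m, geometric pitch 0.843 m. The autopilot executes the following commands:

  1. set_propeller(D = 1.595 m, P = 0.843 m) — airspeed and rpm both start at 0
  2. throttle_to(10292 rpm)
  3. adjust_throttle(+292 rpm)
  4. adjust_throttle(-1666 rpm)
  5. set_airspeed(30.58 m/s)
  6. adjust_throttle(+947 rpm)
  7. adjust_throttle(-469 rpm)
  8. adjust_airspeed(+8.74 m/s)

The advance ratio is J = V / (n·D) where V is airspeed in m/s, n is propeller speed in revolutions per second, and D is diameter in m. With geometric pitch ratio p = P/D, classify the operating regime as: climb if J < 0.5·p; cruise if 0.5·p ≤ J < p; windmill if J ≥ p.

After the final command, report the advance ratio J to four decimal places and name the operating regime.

set_propeller: D = 1.595 m, P = 0.843 m (p = P/D = 0.528527); state ← (V=0, rpm=0)
throttle_to(10292): rpm ← 10292
adjust_throttle(+292): rpm ← 10292 +292 = 10584
adjust_throttle(-1666): rpm ← 10584 -1666 = 8918
set_airspeed(30.58): V ← 30.58 m/s
adjust_throttle(+947): rpm ← 8918 +947 = 9865
adjust_throttle(-469): rpm ← 9865 -469 = 9396
adjust_airspeed(+8.74): V ← 30.58 +8.74 = 39.32 m/s
final state: V = 39.32 m/s, rpm = 9396 → n = rpm/60 = 156.600000 rev/s
J = V / (n·D) = 39.32 / (156.600000 × 1.595) = 0.157420
regime bands: climb J<0.2643 | cruise [0.2643, 0.5285) | windmill J≥0.5285
J = 0.1574 → climb

J = 0.1574, regime = climb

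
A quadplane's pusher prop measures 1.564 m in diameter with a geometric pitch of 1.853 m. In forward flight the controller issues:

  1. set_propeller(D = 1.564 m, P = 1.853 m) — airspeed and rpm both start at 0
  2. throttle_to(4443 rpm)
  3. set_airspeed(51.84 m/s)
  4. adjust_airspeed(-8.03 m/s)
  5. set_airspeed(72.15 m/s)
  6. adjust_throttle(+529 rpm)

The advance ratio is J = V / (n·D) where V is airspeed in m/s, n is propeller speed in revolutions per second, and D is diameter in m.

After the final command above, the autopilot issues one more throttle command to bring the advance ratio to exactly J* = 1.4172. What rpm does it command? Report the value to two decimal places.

set_propeller: D = 1.564 m, P = 1.853 m (p = P/D = 1.184783); state ← (V=0, rpm=0)
throttle_to(4443): rpm ← 4443
set_airspeed(51.84): V ← 51.84 m/s
adjust_airspeed(-8.03): V ← 51.84 -8.03 = 43.81 m/s
set_airspeed(72.15): V ← 72.15 m/s
adjust_throttle(+529): rpm ← 4443 +529 = 4972
final state: V = 72.15 m/s, rpm = 4972 → n = rpm/60 = 82.866667 rev/s
target J* = 1.4172; solve J* = V/(n·D) for n: n = V/(J*·D) = 72.15/(1.4172 × 1.564) = 32.551308 rev/s
rpm = 60·n = 1953.078474

rpm = 1953.08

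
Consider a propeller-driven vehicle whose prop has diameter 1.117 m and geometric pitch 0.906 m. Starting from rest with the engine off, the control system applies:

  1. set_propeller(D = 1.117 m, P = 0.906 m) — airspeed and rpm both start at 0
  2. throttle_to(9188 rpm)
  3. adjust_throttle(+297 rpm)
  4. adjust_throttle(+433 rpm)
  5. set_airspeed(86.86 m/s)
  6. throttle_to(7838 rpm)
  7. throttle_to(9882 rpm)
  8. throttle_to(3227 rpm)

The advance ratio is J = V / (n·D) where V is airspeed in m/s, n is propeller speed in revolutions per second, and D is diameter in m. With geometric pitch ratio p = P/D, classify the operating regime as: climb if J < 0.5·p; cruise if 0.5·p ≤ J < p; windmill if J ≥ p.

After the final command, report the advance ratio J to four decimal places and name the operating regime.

J = 1.4458, regime = windmill

set_propeller: D = 1.117 m, P = 0.906 m (p = P/D = 0.811101); state ← (V=0, rpm=0)
throttle_to(9188): rpm ← 9188
adjust_throttle(+297): rpm ← 9188 +297 = 9485
adjust_throttle(+433): rpm ← 9485 +433 = 9918
set_airspeed(86.86): V ← 86.86 m/s
throttle_to(7838): rpm ← 7838
throttle_to(9882): rpm ← 9882
throttle_to(3227): rpm ← 3227
final state: V = 86.86 m/s, rpm = 3227 → n = rpm/60 = 53.783333 rev/s
J = V / (n·D) = 86.86 / (53.783333 × 1.117) = 1.445836
regime bands: climb J<0.4056 | cruise [0.4056, 0.8111) | windmill J≥0.8111
J = 1.4458 → windmill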